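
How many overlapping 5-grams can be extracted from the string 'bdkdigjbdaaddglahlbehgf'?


String 'bdkdigjbdaaddglahlbehgf' has length L = 23.
Number of overlapping n-grams = L - n + 1
Substituting: 23 - 5 + 1 = 19

19


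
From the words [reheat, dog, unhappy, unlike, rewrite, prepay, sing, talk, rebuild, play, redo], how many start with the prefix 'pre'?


Checking each word for prefix 'pre':
  'reheat' -> no (count: 0)
  'dog' -> no (count: 0)
  'unhappy' -> no (count: 0)
  'unlike' -> no (count: 0)
  'rewrite' -> no (count: 0)
  'prepay' -> YES, starts with 'pre' (count: 1)
  'sing' -> no (count: 1)
  'talk' -> no (count: 1)
  'rebuild' -> no (count: 1)
  'play' -> no (count: 1)
  'redo' -> no (count: 1)
Total with prefix 'pre': 1

1


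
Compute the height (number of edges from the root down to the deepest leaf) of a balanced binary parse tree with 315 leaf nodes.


In a balanced binary tree with n leaves the deepest leaf is ceil(log2(n)) edges below the root.
log2(315) = 8.2992
ceil(8.2992) = 9
height (edges) = 9

9


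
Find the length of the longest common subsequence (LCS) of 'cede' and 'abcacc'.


DP table for LCS of 'cede' and 'abcacc':
       a  b  c  a  c  c
    0  0  0  0  0  0  0
  c 0  0  0  1  1  1  1
  e 0  0  0  1  1  1  1
  d 0  0  0  1  1  1  1
  e 0  0  0  1  1  1  1
LCS: 'c'
LCS length = 1

1


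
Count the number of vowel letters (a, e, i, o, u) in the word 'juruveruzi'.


Scanning each character of 'juruveruzi':
  Position 1: 'j' -> consonant (running count: 0)
  Position 2: 'u' -> vowel (running count: 1)
  Position 3: 'r' -> consonant (running count: 1)
  Position 4: 'u' -> vowel (running count: 2)
  Position 5: 'v' -> consonant (running count: 2)
  Position 6: 'e' -> vowel (running count: 3)
  Position 7: 'r' -> consonant (running count: 3)
  Position 8: 'u' -> vowel (running count: 4)
  Position 9: 'z' -> consonant (running count: 4)
  Position 10: 'i' -> vowel (running count: 5)
Total vowels: 5

5


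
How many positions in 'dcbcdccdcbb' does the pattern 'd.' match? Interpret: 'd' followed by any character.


Pattern: d. means 'd' followed by any character.
Scanning 'dcbcdccdcbb' position-by-position:
  Pos 0: window 'dc' -> MATCH
  Pos 1: window 'cb' -> no
  Pos 2: window 'bc' -> no
  Pos 3: window 'cd' -> no
  Pos 4: window 'dc' -> MATCH
  Pos 5: window 'cc' -> no
  Pos 6: window 'cd' -> no
  Pos 7: window 'dc' -> MATCH
  Pos 8: window 'cb' -> no
  Pos 9: window 'bb' -> no
  Pos 10: window 'b' -> no
Total matches: 3

3


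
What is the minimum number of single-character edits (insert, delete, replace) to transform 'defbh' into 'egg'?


Building DP table for s1='defbh' (len 5) and s2='egg' (len 3):
       e  g  g
    0  1  2  3
  d 1  1  2  3
  e 2  1  2  3
  f 3  2  2  3
  b 4  3  3  3
  h 5  4  4  4
Edit distance = dp[5][3] = 4

4


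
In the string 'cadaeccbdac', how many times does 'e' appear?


Scanning 'cadaeccbdac' for 'e':
  Position 4: 'e' -> MATCH (count: 1)
Total occurrences of 'e': 1

1


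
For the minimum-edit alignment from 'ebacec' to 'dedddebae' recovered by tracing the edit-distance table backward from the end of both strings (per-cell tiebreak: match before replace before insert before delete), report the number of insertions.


Edit distance = 7. Backtracking from cell (6, 9) with preference match > replace > insert > delete,
then listing the resulting alignment 'ebacec' -> 'dedddebae' left to right:
  Step 1: insert 'd' [insertion #1]
  Step 2: keep 'e'
  Step 3: replace b->d
  Step 4: replace a->d
  Step 5: replace c->d
  Step 6: keep 'e'
  Step 7: insert 'b' [insertion #2]
  Step 8: insert 'a' [insertion #3]
  Step 9: replace c->e
Total insertions: 3

3


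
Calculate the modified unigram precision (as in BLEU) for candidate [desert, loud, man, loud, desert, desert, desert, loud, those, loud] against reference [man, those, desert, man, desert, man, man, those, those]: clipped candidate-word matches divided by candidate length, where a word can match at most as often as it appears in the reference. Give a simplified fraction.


Reference word counts: {'desert': 2, 'man': 4, 'those': 3}
Checking each candidate word (with clipping):
  'desert' -> in reference (ref count 2, used 1/2) -> match (matches: 1)
  'loud' -> not in reference -> no match (matches: 1)
  'man' -> in reference (ref count 4, used 1/4) -> match (matches: 2)
  'loud' -> not in reference -> no match (matches: 2)
  'desert' -> in reference (ref count 2, used 2/2) -> match (matches: 3)
  'desert' -> ref count 2 already used up (2/2) -> clipped, no match (matches: 3)
  'desert' -> ref count 2 already used up (2/2) -> clipped, no match (matches: 3)
  'loud' -> not in reference -> no match (matches: 3)
  'those' -> in reference (ref count 3, used 1/3) -> match (matches: 4)
  'loud' -> not in reference -> no match (matches: 4)
Clipped matches: 4, Candidate length: 10
Precision = 4/10 = 2/5

2/5


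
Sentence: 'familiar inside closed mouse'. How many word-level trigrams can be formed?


Word trigrams from [4] words:
  Trigram 1: (familiar inside closed)
  Trigram 2: (inside closed mouse)
Total word trigrams: 4 - 2 = 2

2


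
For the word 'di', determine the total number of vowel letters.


Scanning each character of 'di':
  Position 1: 'd' -> consonant (running count: 0)
  Position 2: 'i' -> vowel (running count: 1)
Total vowels: 1

1


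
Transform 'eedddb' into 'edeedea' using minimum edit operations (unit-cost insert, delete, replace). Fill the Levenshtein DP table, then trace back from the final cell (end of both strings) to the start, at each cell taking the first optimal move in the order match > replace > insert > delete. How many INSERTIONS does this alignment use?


Edit distance = 4. Backtracking from cell (6, 7) with preference match > replace > insert > delete,
then listing the resulting alignment 'eedddb' -> 'edeedea' left to right:
  Step 1: keep 'e'
  Step 2: insert 'd' [insertion #1]
  Step 3: keep 'e'
  Step 4: replace d->e
  Step 5: keep 'd'
  Step 6: replace d->e
  Step 7: replace b->a
Total insertions: 1

1


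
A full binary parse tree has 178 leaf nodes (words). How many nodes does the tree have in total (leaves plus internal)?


Leaf nodes (terminals): 178
Internal nodes = n - 1 = 178 - 1 = 177
Total = leaves + internal = 178 + 177 = 355

355


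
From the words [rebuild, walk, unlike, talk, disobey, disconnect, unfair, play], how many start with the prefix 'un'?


Checking each word for prefix 'un':
  'rebuild' -> no (count: 0)
  'walk' -> no (count: 0)
  'unlike' -> YES, starts with 'un' (count: 1)
  'talk' -> no (count: 1)
  'disobey' -> no (count: 1)
  'disconnect' -> no (count: 1)
  'unfair' -> YES, starts with 'un' (count: 2)
  'play' -> no (count: 2)
Total with prefix 'un': 2

2


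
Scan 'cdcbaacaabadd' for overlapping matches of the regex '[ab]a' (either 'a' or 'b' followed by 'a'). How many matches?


Pattern: [ab]a means either 'a' or 'b' followed by 'a'.
Scanning 'cdcbaacaabadd' position-by-position:
  Pos 0: window 'cd' -> no
  Pos 1: window 'dc' -> no
  Pos 2: window 'cb' -> no
  Pos 3: window 'ba' -> MATCH
  Pos 4: window 'aa' -> MATCH
  Pos 5: window 'ac' -> no
  Pos 6: window 'ca' -> no
  Pos 7: window 'aa' -> MATCH
  Pos 8: window 'ab' -> no
  Pos 9: window 'ba' -> MATCH
  Pos 10: window 'ad' -> no
  Pos 11: window 'dd' -> no
  Pos 12: window 'd' -> no
Total matches: 4

4


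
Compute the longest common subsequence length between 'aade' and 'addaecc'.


DP table for LCS of 'aade' and 'addaecc':
       a  d  d  a  e  c  c
    0  0  0  0  0  0  0  0
  a 0  1  1  1  1  1  1  1
  a 0  1  1  1  2  2  2  2
  d 0  1  2  2  2  2  2  2
  e 0  1  2  2  2  3  3  3
LCS: 'aae'
LCS length = 3

3


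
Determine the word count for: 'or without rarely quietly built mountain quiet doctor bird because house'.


Counting words by splitting on spaces:
  Word 1: 'or'
  Word 2: 'without'
  Word 3: 'rarely'
  Word 4: 'quietly'
  Word 5: 'built'
  Word 6: 'mountain'
  Word 7: 'quiet'
  Word 8: 'doctor'
  Word 9: 'bird'
  Word 10: 'because'
  Word 11: 'house'
Total words: 11

11


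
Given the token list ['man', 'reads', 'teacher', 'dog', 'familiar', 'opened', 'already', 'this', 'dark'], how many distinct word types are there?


Listing all tokens and tracking unique types:
  Token 1: 'man' -> NEW (unique so far: 1)
  Token 2: 'reads' -> NEW (unique so far: 2)
  Token 3: 'teacher' -> NEW (unique so far: 3)
  Token 4: 'dog' -> NEW (unique so far: 4)
  Token 5: 'familiar' -> NEW (unique so far: 5)
  Token 6: 'opened' -> NEW (unique so far: 6)
  Token 7: 'already' -> NEW (unique so far: 7)
  Token 8: 'this' -> NEW (unique so far: 8)
  Token 9: 'dark' -> NEW (unique so far: 9)
Unique types: ('already', 'dark', 'dog', 'familiar', 'man', 'opened', 'reads', 'teacher', 'this')
Vocabulary size: 9

9


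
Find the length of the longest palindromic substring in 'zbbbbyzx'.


Scanning 'zbbbbyzx' for palindromic substrings.
Substring at positions 1-4: 'bbbb'.
Check: reverse('bbbb') = 'bbbb' -> palindrome confirmed.
Neighbouring characters ('z' / 'y') break symmetry, so it cannot extend further.
No longer palindromic substring exists; longest length = 4

4


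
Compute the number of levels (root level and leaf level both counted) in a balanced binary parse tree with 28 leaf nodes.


In a balanced binary tree with n leaves the deepest leaf is ceil(log2(n)) edges below the root,
so counting node levels inclusive of root and leaves gives ceil(log2(n)) + 1 levels.
log2(28) = 4.8074
ceil(4.8074) = 5
levels = 5 + 1 = 6

6


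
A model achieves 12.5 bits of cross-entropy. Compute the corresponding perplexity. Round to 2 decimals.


Perplexity formula: PP = 2^H
H = 12.5
PP = 2^12.5
Decompose: 2^12.5 = 2^12 * 2^0.5 = 2^12 * sqrt(2)
2^12 = 4096, sqrt(2) ~ 1.4142136
PP ~ 4096 * 1.4142136 = 5792.6189056
Rounded to 2 decimals: 5792.62

5792.62


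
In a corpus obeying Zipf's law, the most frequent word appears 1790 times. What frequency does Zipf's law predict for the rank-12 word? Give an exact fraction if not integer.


Zipf's law: freq(rank) = f1 / rank
f1 = 1790, rank = 12
freq = 1790 / 12
GCD(1790, 12) = 2
Simplified: 895/6

895/6


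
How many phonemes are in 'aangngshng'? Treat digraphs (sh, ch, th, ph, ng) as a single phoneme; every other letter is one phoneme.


Parsing 'aangngshng' greedily, digraphs first:
  'a' -> vowel phoneme (phonemes so far: 1)
  'a' -> vowel phoneme (phonemes so far: 2)
  'ng' -> digraph (1 consonant phoneme) (phonemes so far: 3)
  'ng' -> digraph (1 consonant phoneme) (phonemes so far: 4)
  'sh' -> digraph (1 consonant phoneme) (phonemes so far: 5)
  'ng' -> digraph (1 consonant phoneme) (phonemes so far: 6)
Total phonemes: 6

6


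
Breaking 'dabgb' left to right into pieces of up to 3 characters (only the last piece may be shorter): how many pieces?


'dabgb' has 5 characters.
Chunking with max size 3:
  Chunk 1: 'dab' (positions 0-2)
  Chunk 2: 'gb' (positions 3-4)
Total chunks: ceil(5 / 3) = 2

2


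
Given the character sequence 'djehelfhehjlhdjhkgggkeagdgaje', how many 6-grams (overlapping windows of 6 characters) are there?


String 'djehelfhehjlhdjhkgggkeagdgaje' has length L = 29.
Number of overlapping n-grams = L - n + 1
Substituting: 29 - 6 + 1 = 24

24


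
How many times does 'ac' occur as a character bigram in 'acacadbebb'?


Scanning 'acacadbebb' for bigram 'ac':
  Position 0: 'ac' -> MATCH
  Position 1: 'ca' -> no
  Position 2: 'ac' -> MATCH
  Position 3: 'ca' -> no
  Position 4: 'ad' -> no
  Position 5: 'db' -> no
  Position 6: 'be' -> no
  Position 7: 'eb' -> no
  Position 8: 'bb' -> no
Total matches: 2

2


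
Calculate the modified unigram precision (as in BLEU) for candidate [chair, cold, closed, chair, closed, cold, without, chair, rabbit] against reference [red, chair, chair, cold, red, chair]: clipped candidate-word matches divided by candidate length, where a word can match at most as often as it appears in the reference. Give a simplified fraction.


Reference word counts: {'chair': 3, 'cold': 1, 'red': 2}
Checking each candidate word (with clipping):
  'chair' -> in reference (ref count 3, used 1/3) -> match (matches: 1)
  'cold' -> in reference (ref count 1, used 1/1) -> match (matches: 2)
  'closed' -> not in reference -> no match (matches: 2)
  'chair' -> in reference (ref count 3, used 2/3) -> match (matches: 3)
  'closed' -> not in reference -> no match (matches: 3)
  'cold' -> ref count 1 already used up (1/1) -> clipped, no match (matches: 3)
  'without' -> not in reference -> no match (matches: 3)
  'chair' -> in reference (ref count 3, used 3/3) -> match (matches: 4)
  'rabbit' -> not in reference -> no match (matches: 4)
Clipped matches: 4, Candidate length: 9
Precision = 4/9

4/9


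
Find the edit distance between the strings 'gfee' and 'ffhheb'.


Building DP table for s1='gfee' (len 4) and s2='ffhheb' (len 6):
       f  f  h  h  e  b
    0  1  2  3  4  5  6
  g 1  1  2  3  4  5  6
  f 2  1  1  2  3  4  5
  e 3  2  2  2  3  3  4
  e 4  3  3  3  3  3  4
Edit distance = dp[4][6] = 4

4


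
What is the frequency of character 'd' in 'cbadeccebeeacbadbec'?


Scanning 'cbadeccebeeacbadbec' for 'd':
  Position 3: 'd' -> MATCH (count: 1)
  Position 15: 'd' -> MATCH (count: 2)
Total occurrences of 'd': 2

2


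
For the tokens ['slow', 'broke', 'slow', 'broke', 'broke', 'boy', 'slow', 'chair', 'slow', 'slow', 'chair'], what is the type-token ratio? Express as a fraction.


Tokens: 11
Unique types: ('boy', 'broke', 'chair', 'slow') = 4
TTR = 4/11
Already in lowest terms.

4/11


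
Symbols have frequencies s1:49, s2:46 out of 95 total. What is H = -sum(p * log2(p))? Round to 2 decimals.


Computing entropy H = -sum(p_i * log2(p_i)):
  s1: p = 49/95 = 0.5158, -p*log2(p) = 0.4927
  s2: p = 46/95 = 0.4842, -p*log2(p) = 0.5066
H = sum of terms = 0.9993
Rounded to 2 decimals: 1.00

1.00


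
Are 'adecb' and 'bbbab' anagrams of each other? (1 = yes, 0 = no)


Sort characters of 'adecb': 'abcde'
Sort characters of 'bbbab': 'abbbb'
Sorted forms differ -> they are NOT anagrams
Result: 0

0


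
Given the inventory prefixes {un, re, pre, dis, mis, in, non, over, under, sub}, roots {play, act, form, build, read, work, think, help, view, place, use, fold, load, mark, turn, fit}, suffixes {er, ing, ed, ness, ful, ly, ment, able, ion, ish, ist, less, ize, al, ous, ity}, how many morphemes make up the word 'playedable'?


Segmenting 'playedable' against the inventory:
  'play' -> root (morpheme 1)
  'ed' -> suffix (morpheme 2)
  'able' -> suffix (morpheme 3)
Total morphemes: 3

3


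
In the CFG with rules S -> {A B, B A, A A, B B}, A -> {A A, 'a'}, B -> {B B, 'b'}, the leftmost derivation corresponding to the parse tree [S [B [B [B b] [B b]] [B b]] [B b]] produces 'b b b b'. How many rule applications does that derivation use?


Every bracketed nonterminal node [X ...] in the tree is produced by exactly one rule application.
Reading the tree off as a leftmost derivation:
  Step 1: S  =>  B B   (applied S -> B B)
  Step 2: B B  =>  B B B   (applied B -> B B)
  Step 3: B B B  =>  B B B B   (applied B -> B B)
  Step 4: B B B B  =>  b B B B   (applied B -> b)
  Step 5: b B B B  =>  b b B B   (applied B -> b)
  Step 6: b b B B  =>  b b b B   (applied B -> b)
  Step 7: b b b B  =>  b b b b   (applied B -> b)
Final yield: b b b b
Total rewrite steps: 7

7


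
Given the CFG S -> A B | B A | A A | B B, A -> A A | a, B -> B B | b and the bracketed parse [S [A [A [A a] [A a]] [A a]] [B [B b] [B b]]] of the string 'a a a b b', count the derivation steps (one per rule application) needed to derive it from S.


Every bracketed nonterminal node [X ...] in the tree is produced by exactly one rule application.
Reading the tree off as a leftmost derivation:
  Step 1: S  =>  A B   (applied S -> A B)
  Step 2: A B  =>  A A B   (applied A -> A A)
  Step 3: A A B  =>  A A A B   (applied A -> A A)
  Step 4: A A A B  =>  a A A B   (applied A -> a)
  Step 5: a A A B  =>  a a A B   (applied A -> a)
  Step 6: a a A B  =>  a a a B   (applied A -> a)
  Step 7: a a a B  =>  a a a B B   (applied B -> B B)
  Step 8: a a a B B  =>  a a a b B   (applied B -> b)
  Step 9: a a a b B  =>  a a a b b   (applied B -> b)
Final yield: a a a b b
Total rewrite steps: 9

9


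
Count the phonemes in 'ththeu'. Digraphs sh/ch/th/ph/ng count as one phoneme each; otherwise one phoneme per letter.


Parsing 'ththeu' greedily, digraphs first:
  'th' -> digraph (1 consonant phoneme) (phonemes so far: 1)
  'th' -> digraph (1 consonant phoneme) (phonemes so far: 2)
  'e' -> vowel phoneme (phonemes so far: 3)
  'u' -> vowel phoneme (phonemes so far: 4)
Total phonemes: 4

4


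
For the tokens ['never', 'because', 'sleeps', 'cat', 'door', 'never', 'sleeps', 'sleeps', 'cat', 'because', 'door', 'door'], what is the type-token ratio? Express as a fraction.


Tokens: 12
Unique types: ('because', 'cat', 'door', 'never', 'sleeps') = 5
TTR = 5/12
Already in lowest terms.

5/12


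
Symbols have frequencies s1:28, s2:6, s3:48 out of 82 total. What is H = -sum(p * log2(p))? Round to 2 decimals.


Computing entropy H = -sum(p_i * log2(p_i)):
  s1: p = 28/82 = 0.3415, -p*log2(p) = 0.5293
  s2: p = 6/82 = 0.0732, -p*log2(p) = 0.2760
  s3: p = 48/82 = 0.5854, -p*log2(p) = 0.4522
H = sum of terms = 1.2575
Rounded to 2 decimals: 1.26

1.26


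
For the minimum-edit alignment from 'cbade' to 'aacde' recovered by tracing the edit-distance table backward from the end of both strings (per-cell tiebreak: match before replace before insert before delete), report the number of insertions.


Edit distance = 3. Backtracking from cell (5, 5) with preference match > replace > insert > delete,
then listing the resulting alignment 'cbade' -> 'aacde' left to right:
  Step 1: replace c->a
  Step 2: replace b->a
  Step 3: replace a->c
  Step 4: keep 'd'
  Step 5: keep 'e'
Total insertions: 0

0


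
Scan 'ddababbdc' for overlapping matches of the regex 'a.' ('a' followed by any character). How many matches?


Pattern: a. means 'a' followed by any character.
Scanning 'ddababbdc' position-by-position:
  Pos 0: window 'dd' -> no
  Pos 1: window 'da' -> no
  Pos 2: window 'ab' -> MATCH
  Pos 3: window 'ba' -> no
  Pos 4: window 'ab' -> MATCH
  Pos 5: window 'bb' -> no
  Pos 6: window 'bd' -> no
  Pos 7: window 'dc' -> no
  Pos 8: window 'c' -> no
Total matches: 2

2


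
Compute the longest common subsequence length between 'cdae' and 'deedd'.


DP table for LCS of 'cdae' and 'deedd':
       d  e  e  d  d
    0  0  0  0  0  0
  c 0  0  0  0  0  0
  d 0  1  1  1  1  1
  a 0  1  1  1  1  1
  e 0  1  2  2  2  2
LCS: 'de'
LCS length = 2

2


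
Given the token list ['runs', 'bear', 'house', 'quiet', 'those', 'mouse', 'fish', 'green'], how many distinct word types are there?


Listing all tokens and tracking unique types:
  Token 1: 'runs' -> NEW (unique so far: 1)
  Token 2: 'bear' -> NEW (unique so far: 2)
  Token 3: 'house' -> NEW (unique so far: 3)
  Token 4: 'quiet' -> NEW (unique so far: 4)
  Token 5: 'those' -> NEW (unique so far: 5)
  Token 6: 'mouse' -> NEW (unique so far: 6)
  Token 7: 'fish' -> NEW (unique so far: 7)
  Token 8: 'green' -> NEW (unique so far: 8)
Unique types: ('bear', 'fish', 'green', 'house', 'mouse', 'quiet', 'runs', 'those')
Vocabulary size: 8

8


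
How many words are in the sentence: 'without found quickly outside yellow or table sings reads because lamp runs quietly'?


Counting words by splitting on spaces:
  Word 1: 'without'
  Word 2: 'found'
  Word 3: 'quickly'
  Word 4: 'outside'
  Word 5: 'yellow'
  Word 6: 'or'
  Word 7: 'table'
  Word 8: 'sings'
  Word 9: 'reads'
  Word 10: 'because'
  Word 11: 'lamp'
  Word 12: 'runs'
  Word 13: 'quietly'
Total words: 13

13


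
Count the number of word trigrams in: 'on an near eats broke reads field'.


Word trigrams from [7] words:
  Trigram 1: (on an near)
  Trigram 2: (an near eats)
  Trigram 3: (near eats broke)
  Trigram 4: (eats broke reads)
  Trigram 5: (broke reads field)
Total word trigrams: 7 - 2 = 5

5


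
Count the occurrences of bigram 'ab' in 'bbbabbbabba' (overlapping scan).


Scanning 'bbbabbbabba' for bigram 'ab':
  Position 0: 'bb' -> no
  Position 1: 'bb' -> no
  Position 2: 'ba' -> no
  Position 3: 'ab' -> MATCH
  Position 4: 'bb' -> no
  Position 5: 'bb' -> no
  Position 6: 'ba' -> no
  Position 7: 'ab' -> MATCH
  Position 8: 'bb' -> no
  Position 9: 'ba' -> no
Total matches: 2

2


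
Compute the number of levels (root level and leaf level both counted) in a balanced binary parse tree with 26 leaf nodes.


In a balanced binary tree with n leaves the deepest leaf is ceil(log2(n)) edges below the root,
so counting node levels inclusive of root and leaves gives ceil(log2(n)) + 1 levels.
log2(26) = 4.7004
ceil(4.7004) = 5
levels = 5 + 1 = 6

6


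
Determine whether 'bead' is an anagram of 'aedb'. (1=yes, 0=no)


Sort characters of 'bead': 'abde'
Sort characters of 'aedb': 'abde'
Sorted forms match -> they ARE anagrams
Result: 1

1


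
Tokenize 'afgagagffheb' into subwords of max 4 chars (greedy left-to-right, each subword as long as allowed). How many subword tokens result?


'afgagagffheb' has 12 characters.
Chunking with max size 4:
  Chunk 1: 'afga' (positions 0-3)
  Chunk 2: 'gagf' (positions 4-7)
  Chunk 3: 'fheb' (positions 8-11)
Total chunks: ceil(12 / 4) = 3

3


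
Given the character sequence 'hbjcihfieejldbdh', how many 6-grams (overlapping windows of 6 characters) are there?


String 'hbjcihfieejldbdh' has length L = 16.
Number of overlapping n-grams = L - n + 1
Substituting: 16 - 6 + 1 = 11

11


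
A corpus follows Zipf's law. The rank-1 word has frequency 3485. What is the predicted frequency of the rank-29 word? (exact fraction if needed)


Zipf's law: freq(rank) = f1 / rank
f1 = 3485, rank = 29
freq = 3485 / 29
GCD(3485, 29) = 1
Simplified: 3485/29

3485/29


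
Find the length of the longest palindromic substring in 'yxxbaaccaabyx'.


Scanning 'yxxbaaccaabyx' for palindromic substrings.
Substring at positions 3-10: 'baaccaab'.
Check: reverse('baaccaab') = 'baaccaab' -> palindrome confirmed.
Neighbouring characters ('x' / 'y') break symmetry, so it cannot extend further.
No longer palindromic substring exists; longest length = 8

8


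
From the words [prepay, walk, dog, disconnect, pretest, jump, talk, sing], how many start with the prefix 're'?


Checking each word for prefix 're':
  'prepay' -> no (count: 0)
  'walk' -> no (count: 0)
  'dog' -> no (count: 0)
  'disconnect' -> no (count: 0)
  'pretest' -> no (count: 0)
  'jump' -> no (count: 0)
  'talk' -> no (count: 0)
  'sing' -> no (count: 0)
Total with prefix 're': 0

0


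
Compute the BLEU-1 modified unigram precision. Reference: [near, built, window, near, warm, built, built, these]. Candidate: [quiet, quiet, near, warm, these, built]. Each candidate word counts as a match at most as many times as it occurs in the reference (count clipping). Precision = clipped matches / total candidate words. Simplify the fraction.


Reference word counts: {'built': 3, 'near': 2, 'these': 1, 'warm': 1, 'window': 1}
Checking each candidate word (with clipping):
  'quiet' -> not in reference -> no match (matches: 0)
  'quiet' -> not in reference -> no match (matches: 0)
  'near' -> in reference (ref count 2, used 1/2) -> match (matches: 1)
  'warm' -> in reference (ref count 1, used 1/1) -> match (matches: 2)
  'these' -> in reference (ref count 1, used 1/1) -> match (matches: 3)
  'built' -> in reference (ref count 3, used 1/3) -> match (matches: 4)
Clipped matches: 4, Candidate length: 6
Precision = 4/6 = 2/3

2/3


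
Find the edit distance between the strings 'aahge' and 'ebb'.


Building DP table for s1='aahge' (len 5) and s2='ebb' (len 3):
       e  b  b
    0  1  2  3
  a 1  1  2  3
  a 2  2  2  3
  h 3  3  3  3
  g 4  4  4  4
  e 5  4  5  5
Edit distance = dp[5][3] = 5

5


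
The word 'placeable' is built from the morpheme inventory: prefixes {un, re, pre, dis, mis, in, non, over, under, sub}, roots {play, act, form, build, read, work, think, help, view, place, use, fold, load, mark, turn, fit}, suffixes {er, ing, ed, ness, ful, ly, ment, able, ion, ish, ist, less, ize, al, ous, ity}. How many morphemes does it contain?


Segmenting 'placeable' against the inventory:
  'place' -> root (morpheme 1)
  'able' -> suffix (morpheme 2)
Total morphemes: 2

2


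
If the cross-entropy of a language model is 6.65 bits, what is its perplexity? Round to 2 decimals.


Perplexity formula: PP = 2^H
H = 6.65
PP = 2^6.65
Decompose: 2^6.65 = 2^6 * 2^0.65
2^6 = 64, 2^0.65 ~ 1.5691682
PP ~ 64 * 1.5691682 = 100.4267648
Rounded to 2 decimals: 100.43

100.43


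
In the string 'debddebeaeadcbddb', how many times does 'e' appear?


Scanning 'debddebeaeadcbddb' for 'e':
  Position 1: 'e' -> MATCH (count: 1)
  Position 5: 'e' -> MATCH (count: 2)
  Position 7: 'e' -> MATCH (count: 3)
  Position 9: 'e' -> MATCH (count: 4)
Total occurrences of 'e': 4

4


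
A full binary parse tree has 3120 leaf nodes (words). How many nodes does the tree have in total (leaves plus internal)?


Leaf nodes (terminals): 3120
Internal nodes = n - 1 = 3120 - 1 = 3119
Total = leaves + internal = 3120 + 3119 = 6239

6239


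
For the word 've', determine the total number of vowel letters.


Scanning each character of 've':
  Position 1: 'v' -> consonant (running count: 0)
  Position 2: 'e' -> vowel (running count: 1)
Total vowels: 1

1


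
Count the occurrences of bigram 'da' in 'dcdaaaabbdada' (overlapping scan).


Scanning 'dcdaaaabbdada' for bigram 'da':
  Position 0: 'dc' -> no
  Position 1: 'cd' -> no
  Position 2: 'da' -> MATCH
  Position 3: 'aa' -> no
  Position 4: 'aa' -> no
  Position 5: 'aa' -> no
  Position 6: 'ab' -> no
  Position 7: 'bb' -> no
  Position 8: 'bd' -> no
  Position 9: 'da' -> MATCH
  Position 10: 'ad' -> no
  Position 11: 'da' -> MATCH
Total matches: 3

3


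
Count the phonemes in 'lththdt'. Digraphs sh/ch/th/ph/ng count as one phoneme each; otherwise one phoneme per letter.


Parsing 'lththdt' greedily, digraphs first:
  'l' -> consonant phoneme (phonemes so far: 1)
  'th' -> digraph (1 consonant phoneme) (phonemes so far: 2)
  'th' -> digraph (1 consonant phoneme) (phonemes so far: 3)
  'd' -> consonant phoneme (phonemes so far: 4)
  't' -> consonant phoneme (phonemes so far: 5)
Total phonemes: 5

5


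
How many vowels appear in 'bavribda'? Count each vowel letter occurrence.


Scanning each character of 'bavribda':
  Position 1: 'b' -> consonant (running count: 0)
  Position 2: 'a' -> vowel (running count: 1)
  Position 3: 'v' -> consonant (running count: 1)
  Position 4: 'r' -> consonant (running count: 1)
  Position 5: 'i' -> vowel (running count: 2)
  Position 6: 'b' -> consonant (running count: 2)
  Position 7: 'd' -> consonant (running count: 2)
  Position 8: 'a' -> vowel (running count: 3)
Total vowels: 3

3


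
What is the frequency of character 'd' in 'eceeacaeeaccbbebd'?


Scanning 'eceeacaeeaccbbebd' for 'd':
  Position 16: 'd' -> MATCH (count: 1)
Total occurrences of 'd': 1

1


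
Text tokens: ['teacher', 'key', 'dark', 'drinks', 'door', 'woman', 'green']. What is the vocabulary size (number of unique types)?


Listing all tokens and tracking unique types:
  Token 1: 'teacher' -> NEW (unique so far: 1)
  Token 2: 'key' -> NEW (unique so far: 2)
  Token 3: 'dark' -> NEW (unique so far: 3)
  Token 4: 'drinks' -> NEW (unique so far: 4)
  Token 5: 'door' -> NEW (unique so far: 5)
  Token 6: 'woman' -> NEW (unique so far: 6)
  Token 7: 'green' -> NEW (unique so far: 7)
Unique types: ('dark', 'door', 'drinks', 'green', 'key', 'teacher', 'woman')
Vocabulary size: 7

7


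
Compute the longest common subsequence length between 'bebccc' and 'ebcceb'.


DP table for LCS of 'bebccc' and 'ebcceb':
       e  b  c  c  e  b
    0  0  0  0  0  0  0
  b 0  0  1  1  1  1  1
  e 0  1  1  1  1  2  2
  b 0  1  2  2  2  2  3
  c 0  1  2  3  3  3  3
  c 0  1  2  3  4  4  4
  c 0  1  2  3  4  4  4
LCS: 'ebcc'
LCS length = 4

4


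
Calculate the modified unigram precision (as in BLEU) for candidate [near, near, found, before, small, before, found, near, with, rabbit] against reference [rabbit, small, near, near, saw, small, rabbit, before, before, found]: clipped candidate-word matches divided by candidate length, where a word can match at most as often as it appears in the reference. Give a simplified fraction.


Reference word counts: {'before': 2, 'found': 1, 'near': 2, 'rabbit': 2, 'saw': 1, 'small': 2}
Checking each candidate word (with clipping):
  'near' -> in reference (ref count 2, used 1/2) -> match (matches: 1)
  'near' -> in reference (ref count 2, used 2/2) -> match (matches: 2)
  'found' -> in reference (ref count 1, used 1/1) -> match (matches: 3)
  'before' -> in reference (ref count 2, used 1/2) -> match (matches: 4)
  'small' -> in reference (ref count 2, used 1/2) -> match (matches: 5)
  'before' -> in reference (ref count 2, used 2/2) -> match (matches: 6)
  'found' -> ref count 1 already used up (1/1) -> clipped, no match (matches: 6)
  'near' -> ref count 2 already used up (2/2) -> clipped, no match (matches: 6)
  'with' -> not in reference -> no match (matches: 6)
  'rabbit' -> in reference (ref count 2, used 1/2) -> match (matches: 7)
Clipped matches: 7, Candidate length: 10
Precision = 7/10

7/10


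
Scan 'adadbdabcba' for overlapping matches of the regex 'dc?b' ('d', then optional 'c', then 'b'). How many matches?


Pattern: dc?b means 'd', then optional 'c', then 'b'.
Scanning 'adadbdabcba' position-by-position:
  Pos 0: window 'ada' -> no
  Pos 1: window 'dad' -> no
  Pos 2: window 'adb' -> no
  Pos 3: window 'dbd' -> MATCH
  Pos 4: window 'bda' -> no
  Pos 5: window 'dab' -> no
  Pos 6: window 'abc' -> no
  Pos 7: window 'bcb' -> no
  Pos 8: window 'cba' -> no
  Pos 9: window 'ba' -> no
  Pos 10: window 'a' -> no
Total matches: 1

1


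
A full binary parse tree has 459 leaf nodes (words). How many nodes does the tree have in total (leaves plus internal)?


Leaf nodes (terminals): 459
Internal nodes = n - 1 = 459 - 1 = 458
Total = leaves + internal = 459 + 458 = 917

917


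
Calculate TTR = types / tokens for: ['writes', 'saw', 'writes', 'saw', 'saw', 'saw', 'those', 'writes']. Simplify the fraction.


Tokens: 8
Unique types: ('saw', 'those', 'writes') = 3
TTR = 3/8
Already in lowest terms.

3/8


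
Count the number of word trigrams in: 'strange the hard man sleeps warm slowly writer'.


Word trigrams from [8] words:
  Trigram 1: (strange the hard)
  Trigram 2: (the hard man)
  Trigram 3: (hard man sleeps)
  Trigram 4: (man sleeps warm)
  Trigram 5: (sleeps warm slowly)
  Trigram 6: (warm slowly writer)
Total word trigrams: 8 - 2 = 6

6


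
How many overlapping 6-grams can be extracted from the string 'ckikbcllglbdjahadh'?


String 'ckikbcllglbdjahadh' has length L = 18.
Number of overlapping n-grams = L - n + 1
Substituting: 18 - 6 + 1 = 13

13


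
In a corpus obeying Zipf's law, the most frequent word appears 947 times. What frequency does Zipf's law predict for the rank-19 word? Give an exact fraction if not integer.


Zipf's law: freq(rank) = f1 / rank
f1 = 947, rank = 19
freq = 947 / 19
GCD(947, 19) = 1
Simplified: 947/19

947/19


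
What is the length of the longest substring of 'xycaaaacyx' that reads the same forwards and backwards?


Scanning 'xycaaaacyx' for palindromic substrings.
Substring at positions 0-9: 'xycaaaacyx'.
Check: reverse('xycaaaacyx') = 'xycaaaacyx' -> palindrome confirmed.
No longer palindromic substring exists; longest length = 10

10


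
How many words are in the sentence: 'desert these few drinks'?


Counting words by splitting on spaces:
  Word 1: 'desert'
  Word 2: 'these'
  Word 3: 'few'
  Word 4: 'drinks'
Total words: 4

4


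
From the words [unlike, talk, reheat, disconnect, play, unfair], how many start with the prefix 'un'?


Checking each word for prefix 'un':
  'unlike' -> YES, starts with 'un' (count: 1)
  'talk' -> no (count: 1)
  'reheat' -> no (count: 1)
  'disconnect' -> no (count: 1)
  'play' -> no (count: 1)
  'unfair' -> YES, starts with 'un' (count: 2)
Total with prefix 'un': 2

2


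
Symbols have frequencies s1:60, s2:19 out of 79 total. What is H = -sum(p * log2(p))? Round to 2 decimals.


Computing entropy H = -sum(p_i * log2(p_i)):
  s1: p = 60/79 = 0.7595, -p*log2(p) = 0.3014
  s2: p = 19/79 = 0.2405, -p*log2(p) = 0.4944
H = sum of terms = 0.7958
Rounded to 2 decimals: 0.80

0.80


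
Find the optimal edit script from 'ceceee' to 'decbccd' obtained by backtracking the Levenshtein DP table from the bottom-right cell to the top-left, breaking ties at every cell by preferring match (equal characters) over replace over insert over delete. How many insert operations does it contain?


Edit distance = 5. Backtracking from cell (6, 7) with preference match > replace > insert > delete,
then listing the resulting alignment 'ceceee' -> 'decbccd' left to right:
  Step 1: replace c->d
  Step 2: keep 'e'
  Step 3: keep 'c'
  Step 4: insert 'b' [insertion #1]
  Step 5: replace e->c
  Step 6: replace e->c
  Step 7: replace e->d
Total insertions: 1

1


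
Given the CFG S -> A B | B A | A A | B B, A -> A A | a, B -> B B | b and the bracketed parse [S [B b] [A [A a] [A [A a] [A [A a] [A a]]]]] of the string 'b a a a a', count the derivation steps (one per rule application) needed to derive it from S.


Every bracketed nonterminal node [X ...] in the tree is produced by exactly one rule application.
Reading the tree off as a leftmost derivation:
  Step 1: S  =>  B A   (applied S -> B A)
  Step 2: B A  =>  b A   (applied B -> b)
  Step 3: b A  =>  b A A   (applied A -> A A)
  Step 4: b A A  =>  b a A   (applied A -> a)
  Step 5: b a A  =>  b a A A   (applied A -> A A)
  Step 6: b a A A  =>  b a a A   (applied A -> a)
  Step 7: b a a A  =>  b a a A A   (applied A -> A A)
  Step 8: b a a A A  =>  b a a a A   (applied A -> a)
  Step 9: b a a a A  =>  b a a a a   (applied A -> a)
Final yield: b a a a a
Total rewrite steps: 9

9


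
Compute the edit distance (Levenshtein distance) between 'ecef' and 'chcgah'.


Building DP table for s1='ecef' (len 4) and s2='chcgah' (len 6):
       c  h  c  g  a  h
    0  1  2  3  4  5  6
  e 1  1  2  3  4  5  6
  c 2  1  2  2  3  4  5
  e 3  2  2  3  3  4  5
  f 4  3  3  3  4  4  5
Edit distance = dp[4][6] = 5

5


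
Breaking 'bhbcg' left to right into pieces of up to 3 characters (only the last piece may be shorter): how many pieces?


'bhbcg' has 5 characters.
Chunking with max size 3:
  Chunk 1: 'bhb' (positions 0-2)
  Chunk 2: 'cg' (positions 3-4)
Total chunks: ceil(5 / 3) = 2

2


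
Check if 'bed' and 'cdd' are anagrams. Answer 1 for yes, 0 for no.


Sort characters of 'bed': 'bde'
Sort characters of 'cdd': 'cdd'
Sorted forms differ -> they are NOT anagrams
Result: 0

0


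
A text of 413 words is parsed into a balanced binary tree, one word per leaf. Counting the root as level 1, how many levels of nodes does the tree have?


In a balanced binary tree with n leaves the deepest leaf is ceil(log2(n)) edges below the root,
so counting node levels inclusive of root and leaves gives ceil(log2(n)) + 1 levels.
log2(413) = 8.6900
ceil(8.6900) = 9
levels = 9 + 1 = 10

10


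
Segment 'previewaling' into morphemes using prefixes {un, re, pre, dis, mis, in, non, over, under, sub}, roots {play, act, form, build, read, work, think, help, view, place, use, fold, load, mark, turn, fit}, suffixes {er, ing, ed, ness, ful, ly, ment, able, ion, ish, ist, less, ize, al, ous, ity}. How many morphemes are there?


Segmenting 'previewaling' against the inventory:
  'pre' -> prefix (morpheme 1)
  'view' -> root (morpheme 2)
  'al' -> suffix (morpheme 3)
  'ing' -> suffix (morpheme 4)
Total morphemes: 4

4


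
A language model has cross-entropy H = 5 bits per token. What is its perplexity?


Perplexity formula: PP = 2^H
H = 5
PP = 2^5
Steps: 2^1 = 2, 2^2 = 4, 2^3 = 8, 2^4 = 16, 2^5 = 32
PP = 32

32


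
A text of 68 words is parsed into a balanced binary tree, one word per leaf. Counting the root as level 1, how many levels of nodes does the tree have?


In a balanced binary tree with n leaves the deepest leaf is ceil(log2(n)) edges below the root,
so counting node levels inclusive of root and leaves gives ceil(log2(n)) + 1 levels.
log2(68) = 6.0875
ceil(6.0875) = 7
levels = 7 + 1 = 8

8


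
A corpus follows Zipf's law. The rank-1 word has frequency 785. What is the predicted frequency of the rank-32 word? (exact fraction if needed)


Zipf's law: freq(rank) = f1 / rank
f1 = 785, rank = 32
freq = 785 / 32
GCD(785, 32) = 1
Simplified: 785/32

785/32


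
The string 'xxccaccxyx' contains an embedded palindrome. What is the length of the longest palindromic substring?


Scanning 'xxccaccxyx' for palindromic substrings.
Substring at positions 1-7: 'xccaccx'.
Check: reverse('xccaccx') = 'xccaccx' -> palindrome confirmed.
Neighbouring characters ('x' / 'y') break symmetry, so it cannot extend further.
No longer palindromic substring exists; longest length = 7

7


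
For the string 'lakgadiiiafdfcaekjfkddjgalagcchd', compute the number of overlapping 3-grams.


String 'lakgadiiiafdfcaekjfkddjgalagcchd' has length L = 32.
Number of overlapping n-grams = L - n + 1
Substituting: 32 - 3 + 1 = 30

30


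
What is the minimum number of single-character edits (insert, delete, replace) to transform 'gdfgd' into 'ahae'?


Building DP table for s1='gdfgd' (len 5) and s2='ahae' (len 4):
       a  h  a  e
    0  1  2  3  4
  g 1  1  2  3  4
  d 2  2  2  3  4
  f 3  3  3  3  4
  g 4  4  4  4  4
  d 5  5  5  5  5
Edit distance = dp[5][4] = 5

5


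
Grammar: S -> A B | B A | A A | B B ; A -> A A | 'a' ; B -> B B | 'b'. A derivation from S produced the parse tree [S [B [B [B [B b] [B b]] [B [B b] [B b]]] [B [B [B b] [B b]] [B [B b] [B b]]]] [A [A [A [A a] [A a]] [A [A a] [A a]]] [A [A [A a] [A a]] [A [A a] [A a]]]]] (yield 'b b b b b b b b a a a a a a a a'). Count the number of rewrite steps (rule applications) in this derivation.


Every bracketed nonterminal node [X ...] in the tree is produced by exactly one rule application.
Reading the tree off as a leftmost derivation:
  Step 1: S  =>  B A   (applied S -> B A)
  Step 2: B A  =>  B B A   (applied B -> B B)
  Step 3: B B A  =>  B B B A   (applied B -> B B)
  Step 4: B B B A  =>  B B B B A   (applied B -> B B)
  Step 5: B B B B A  =>  b B B B A   (applied B -> b)
  Step 6: b B B B A  =>  b b B B A   (applied B -> b)
  Step 7: b b B B A  =>  b b B B B A   (applied B -> B B)
  Step 8: b b B B B A  =>  b b b B B A   (applied B -> b)
  Step 9: b b b B B A  =>  b b b b B A   (applied B -> b)
  Step 10: b b b b B A  =>  b b b b B B A   (applied B -> B B)
  Step 11: b b b b B B A  =>  b b b b B B B A   (applied B -> B B)
  Step 12: b b b b B B B A  =>  b b b b b B B A   (applied B -> b)
  Step 13: b b b b b B B A  =>  b b b b b b B A   (applied B -> b)
  Step 14: b b b b b b B A  =>  b b b b b b B B A   (applied B -> B B)
  Step 15: b b b b b b B B A  =>  b b b b b b b B A   (applied B -> b)
  Step 16: b b b b b b b B A  =>  b b b b b b b b A   (applied B -> b)
  Step 17: b b b b b b b b A  =>  b b b b b b b b A A   (applied A -> A A)
  Step 18: b b b b b b b b A A  =>  b b b b b b b b A A A   (applied A -> A A)
  Step 19: b b b b b b b b A A A  =>  b b b b b b b b A A A A   (applied A -> A A)
  Step 20: b b b b b b b b A A A A  =>  b b b b b b b b a A A A   (applied A -> a)
  Step 21: b b b b b b b b a A A A  =>  b b b b b b b b a a A A   (applied A -> a)
  Step 22: b b b b b b b b a a A A  =>  b b b b b b b b a a A A A   (applied A -> A A)
  Step 23: b b b b b b b b a a A A A  =>  b b b b b b b b a a a A A   (applied A -> a)
  Step 24: b b b b b b b b a a a A A  =>  b b b b b b b b a a a a A   (applied A -> a)
  Step 25: b b b b b b b b a a a a A  =>  b b b b b b b b a a a a A A   (applied A -> A A)
  Step 26: b b b b b b b b a a a a A A  =>  b b b b b b b b a a a a A A A   (applied A -> A A)
  Step 27: b b b b b b b b a a a a A A A  =>  b b b b b b b b a a a a a A A   (applied A -> a)
  Step 28: b b b b b b b b a a a a a A A  =>  b b b b b b b b a a a a a a A   (applied A -> a)
  Step 29: b b b b b b b b a a a a a a A  =>  b b b b b b b b a a a a a a A A   (applied A -> A A)
  Step 30: b b b b b b b b a a a a a a A A  =>  b b b b b b b b a a a a a a a A   (applied A -> a)
  Step 31: b b b b b b b b a a a a a a a A  =>  b b b b b b b b a a a a a a a a   (applied A -> a)
Final yield: b b b b b b b b a a a a a a a a
Total rewrite steps: 31

31
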